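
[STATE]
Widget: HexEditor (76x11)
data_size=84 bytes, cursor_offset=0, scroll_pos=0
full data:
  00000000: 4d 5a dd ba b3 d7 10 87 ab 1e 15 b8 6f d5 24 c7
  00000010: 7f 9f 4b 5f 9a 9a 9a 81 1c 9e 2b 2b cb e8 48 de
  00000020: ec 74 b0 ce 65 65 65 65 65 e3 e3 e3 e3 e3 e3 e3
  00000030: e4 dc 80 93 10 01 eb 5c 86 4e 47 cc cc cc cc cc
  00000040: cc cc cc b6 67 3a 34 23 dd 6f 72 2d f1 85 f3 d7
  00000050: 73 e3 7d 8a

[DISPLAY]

00000000  4D 5a dd ba b3 d7 10 87  ab 1e 15 b8 6f d5 24 c7  |MZ..........o.$
00000010  7f 9f 4b 5f 9a 9a 9a 81  1c 9e 2b 2b cb e8 48 de  |..K_......++..H
00000020  ec 74 b0 ce 65 65 65 65  65 e3 e3 e3 e3 e3 e3 e3  |.t..eeeee......
00000030  e4 dc 80 93 10 01 eb 5c  86 4e 47 cc cc cc cc cc  |.......\.NG....
00000040  cc cc cc b6 67 3a 34 23  dd 6f 72 2d f1 85 f3 d7  |....g:4#.or-...
00000050  73 e3 7d 8a                                       |s.}.           
                                                                            
                                                                            
                                                                            
                                                                            
                                                                            


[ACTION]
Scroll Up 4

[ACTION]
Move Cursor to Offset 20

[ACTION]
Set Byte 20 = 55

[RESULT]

00000000  4d 5a dd ba b3 d7 10 87  ab 1e 15 b8 6f d5 24 c7  |MZ..........o.$
00000010  7f 9f 4b 5f 55 9a 9a 81  1c 9e 2b 2b cb e8 48 de  |..K_U.....++..H
00000020  ec 74 b0 ce 65 65 65 65  65 e3 e3 e3 e3 e3 e3 e3  |.t..eeeee......
00000030  e4 dc 80 93 10 01 eb 5c  86 4e 47 cc cc cc cc cc  |.......\.NG....
00000040  cc cc cc b6 67 3a 34 23  dd 6f 72 2d f1 85 f3 d7  |....g:4#.or-...
00000050  73 e3 7d 8a                                       |s.}.           
                                                                            
                                                                            
                                                                            
                                                                            
                                                                            


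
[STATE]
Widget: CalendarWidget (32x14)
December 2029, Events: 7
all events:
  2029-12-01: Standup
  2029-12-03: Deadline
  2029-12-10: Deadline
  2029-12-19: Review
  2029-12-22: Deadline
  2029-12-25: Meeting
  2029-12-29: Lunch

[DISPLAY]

         December 2029          
Mo Tu We Th Fr Sa Su            
                1*  2           
 3*  4  5  6  7  8  9           
10* 11 12 13 14 15 16           
17 18 19* 20 21 22* 23          
24 25* 26 27 28 29* 30          
31                              
                                
                                
                                
                                
                                
                                


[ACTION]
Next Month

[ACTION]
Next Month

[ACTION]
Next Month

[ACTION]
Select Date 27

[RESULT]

           March 2030           
Mo Tu We Th Fr Sa Su            
             1  2  3            
 4  5  6  7  8  9 10            
11 12 13 14 15 16 17            
18 19 20 21 22 23 24            
25 26 [27] 28 29 30 31          
                                
                                
                                
                                
                                
                                
                                


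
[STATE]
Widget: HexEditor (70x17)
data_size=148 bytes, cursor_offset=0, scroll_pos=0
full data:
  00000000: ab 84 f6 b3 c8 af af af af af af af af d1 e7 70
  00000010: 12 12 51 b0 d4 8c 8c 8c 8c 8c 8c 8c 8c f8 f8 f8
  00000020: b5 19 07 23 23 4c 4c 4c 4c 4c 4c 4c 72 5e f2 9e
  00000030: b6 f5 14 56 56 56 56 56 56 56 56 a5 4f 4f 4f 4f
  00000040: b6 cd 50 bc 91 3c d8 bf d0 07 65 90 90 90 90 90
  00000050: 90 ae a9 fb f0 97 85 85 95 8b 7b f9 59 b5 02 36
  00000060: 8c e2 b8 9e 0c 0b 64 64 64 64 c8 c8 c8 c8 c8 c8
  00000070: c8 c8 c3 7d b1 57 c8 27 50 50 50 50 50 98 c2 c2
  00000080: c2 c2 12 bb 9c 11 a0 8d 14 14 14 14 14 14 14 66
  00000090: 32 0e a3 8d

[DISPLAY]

00000000  AB 84 f6 b3 c8 af af af  af af af af af d1 e7 70  |.........
00000010  12 12 51 b0 d4 8c 8c 8c  8c 8c 8c 8c 8c f8 f8 f8  |..Q......
00000020  b5 19 07 23 23 4c 4c 4c  4c 4c 4c 4c 72 5e f2 9e  |...##LLLL
00000030  b6 f5 14 56 56 56 56 56  56 56 56 a5 4f 4f 4f 4f  |...VVVVVV
00000040  b6 cd 50 bc 91 3c d8 bf  d0 07 65 90 90 90 90 90  |..P..<...
00000050  90 ae a9 fb f0 97 85 85  95 8b 7b f9 59 b5 02 36  |.........
00000060  8c e2 b8 9e 0c 0b 64 64  64 64 c8 c8 c8 c8 c8 c8  |......ddd
00000070  c8 c8 c3 7d b1 57 c8 27  50 50 50 50 50 98 c2 c2  |...}.W.'P
00000080  c2 c2 12 bb 9c 11 a0 8d  14 14 14 14 14 14 14 66  |.........
00000090  32 0e a3 8d                                       |2...     
                                                                      
                                                                      
                                                                      
                                                                      
                                                                      
                                                                      
                                                                      


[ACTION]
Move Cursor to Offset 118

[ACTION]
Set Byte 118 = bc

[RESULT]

00000000  ab 84 f6 b3 c8 af af af  af af af af af d1 e7 70  |.........
00000010  12 12 51 b0 d4 8c 8c 8c  8c 8c 8c 8c 8c f8 f8 f8  |..Q......
00000020  b5 19 07 23 23 4c 4c 4c  4c 4c 4c 4c 72 5e f2 9e  |...##LLLL
00000030  b6 f5 14 56 56 56 56 56  56 56 56 a5 4f 4f 4f 4f  |...VVVVVV
00000040  b6 cd 50 bc 91 3c d8 bf  d0 07 65 90 90 90 90 90  |..P..<...
00000050  90 ae a9 fb f0 97 85 85  95 8b 7b f9 59 b5 02 36  |.........
00000060  8c e2 b8 9e 0c 0b 64 64  64 64 c8 c8 c8 c8 c8 c8  |......ddd
00000070  c8 c8 c3 7d b1 57 BC 27  50 50 50 50 50 98 c2 c2  |...}.W.'P
00000080  c2 c2 12 bb 9c 11 a0 8d  14 14 14 14 14 14 14 66  |.........
00000090  32 0e a3 8d                                       |2...     
                                                                      
                                                                      
                                                                      
                                                                      
                                                                      
                                                                      
                                                                      


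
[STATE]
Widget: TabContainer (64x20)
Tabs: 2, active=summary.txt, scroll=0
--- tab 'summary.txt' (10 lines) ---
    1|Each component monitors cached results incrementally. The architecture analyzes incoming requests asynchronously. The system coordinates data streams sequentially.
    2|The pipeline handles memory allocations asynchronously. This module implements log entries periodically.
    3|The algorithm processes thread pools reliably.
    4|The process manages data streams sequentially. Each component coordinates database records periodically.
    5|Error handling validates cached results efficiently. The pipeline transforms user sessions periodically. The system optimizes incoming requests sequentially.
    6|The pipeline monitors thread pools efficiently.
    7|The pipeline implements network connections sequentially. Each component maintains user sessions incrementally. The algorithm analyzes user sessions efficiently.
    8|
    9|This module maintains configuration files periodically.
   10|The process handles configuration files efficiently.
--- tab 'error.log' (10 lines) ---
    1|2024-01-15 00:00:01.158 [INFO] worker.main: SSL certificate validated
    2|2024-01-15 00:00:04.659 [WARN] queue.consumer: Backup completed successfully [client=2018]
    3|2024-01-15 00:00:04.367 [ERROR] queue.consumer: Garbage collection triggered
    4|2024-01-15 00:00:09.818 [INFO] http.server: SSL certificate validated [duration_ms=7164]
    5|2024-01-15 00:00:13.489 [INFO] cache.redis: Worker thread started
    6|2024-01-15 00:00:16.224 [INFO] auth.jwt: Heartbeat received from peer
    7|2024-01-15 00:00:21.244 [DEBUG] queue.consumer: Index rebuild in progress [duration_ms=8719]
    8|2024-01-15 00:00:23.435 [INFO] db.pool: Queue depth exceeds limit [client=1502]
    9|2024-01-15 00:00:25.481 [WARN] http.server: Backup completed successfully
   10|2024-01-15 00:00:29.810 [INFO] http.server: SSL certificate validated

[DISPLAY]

[summary.txt]│ error.log                                        
────────────────────────────────────────────────────────────────
Each component monitors cached results incrementally. The archit
The pipeline handles memory allocations asynchronously. This mod
The algorithm processes thread pools reliably.                  
The process manages data streams sequentially. Each component co
Error handling validates cached results efficiently. The pipelin
The pipeline monitors thread pools efficiently.                 
The pipeline implements network connections sequentially. Each c
                                                                
This module maintains configuration files periodically.         
The process handles configuration files efficiently.            
                                                                
                                                                
                                                                
                                                                
                                                                
                                                                
                                                                
                                                                


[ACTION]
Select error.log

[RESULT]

 summary.txt │[error.log]                                       
────────────────────────────────────────────────────────────────
2024-01-15 00:00:01.158 [INFO] worker.main: SSL certificate vali
2024-01-15 00:00:04.659 [WARN] queue.consumer: Backup completed 
2024-01-15 00:00:04.367 [ERROR] queue.consumer: Garbage collecti
2024-01-15 00:00:09.818 [INFO] http.server: SSL certificate vali
2024-01-15 00:00:13.489 [INFO] cache.redis: Worker thread starte
2024-01-15 00:00:16.224 [INFO] auth.jwt: Heartbeat received from
2024-01-15 00:00:21.244 [DEBUG] queue.consumer: Index rebuild in
2024-01-15 00:00:23.435 [INFO] db.pool: Queue depth exceeds limi
2024-01-15 00:00:25.481 [WARN] http.server: Backup completed suc
2024-01-15 00:00:29.810 [INFO] http.server: SSL certificate vali
                                                                
                                                                
                                                                
                                                                
                                                                
                                                                
                                                                
                                                                


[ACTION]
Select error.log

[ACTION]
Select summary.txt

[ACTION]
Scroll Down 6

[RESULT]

[summary.txt]│ error.log                                        
────────────────────────────────────────────────────────────────
The pipeline implements network connections sequentially. Each c
                                                                
This module maintains configuration files periodically.         
The process handles configuration files efficiently.            
                                                                
                                                                
                                                                
                                                                
                                                                
                                                                
                                                                
                                                                
                                                                
                                                                
                                                                
                                                                
                                                                
                                                                


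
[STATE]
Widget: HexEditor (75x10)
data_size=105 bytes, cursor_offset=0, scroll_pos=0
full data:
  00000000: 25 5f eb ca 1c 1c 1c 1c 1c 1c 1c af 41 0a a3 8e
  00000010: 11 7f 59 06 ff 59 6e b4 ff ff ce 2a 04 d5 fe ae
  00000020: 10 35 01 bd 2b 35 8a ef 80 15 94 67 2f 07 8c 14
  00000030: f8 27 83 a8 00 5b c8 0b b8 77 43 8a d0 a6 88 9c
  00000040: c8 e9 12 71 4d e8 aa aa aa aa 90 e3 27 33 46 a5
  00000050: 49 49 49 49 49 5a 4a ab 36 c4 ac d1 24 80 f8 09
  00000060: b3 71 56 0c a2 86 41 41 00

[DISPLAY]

00000000  25 5f eb ca 1c 1c 1c 1c  1c 1c 1c af 41 0a a3 8e  |%_..........A.
00000010  11 7f 59 06 ff 59 6e b4  ff ff ce 2a 04 d5 fe ae  |..Y..Yn....*..
00000020  10 35 01 bd 2b 35 8a ef  80 15 94 67 2f 07 8c 14  |.5..+5.....g/.
00000030  f8 27 83 a8 00 5b c8 0b  b8 77 43 8a d0 a6 88 9c  |.'...[...wC...
00000040  c8 e9 12 71 4d e8 aa aa  aa aa 90 e3 27 33 46 a5  |...qM.......'3
00000050  49 49 49 49 49 5a 4a ab  36 c4 ac d1 24 80 f8 09  |IIIIIZJ.6...$.
00000060  b3 71 56 0c a2 86 41 41  00                       |.qV...AA.     
                                                                           
                                                                           
                                                                           


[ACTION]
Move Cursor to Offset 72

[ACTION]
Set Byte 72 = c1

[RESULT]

00000000  25 5f eb ca 1c 1c 1c 1c  1c 1c 1c af 41 0a a3 8e  |%_..........A.
00000010  11 7f 59 06 ff 59 6e b4  ff ff ce 2a 04 d5 fe ae  |..Y..Yn....*..
00000020  10 35 01 bd 2b 35 8a ef  80 15 94 67 2f 07 8c 14  |.5..+5.....g/.
00000030  f8 27 83 a8 00 5b c8 0b  b8 77 43 8a d0 a6 88 9c  |.'...[...wC...
00000040  c8 e9 12 71 4d e8 aa aa  C1 aa 90 e3 27 33 46 a5  |...qM.......'3
00000050  49 49 49 49 49 5a 4a ab  36 c4 ac d1 24 80 f8 09  |IIIIIZJ.6...$.
00000060  b3 71 56 0c a2 86 41 41  00                       |.qV...AA.     
                                                                           
                                                                           
                                                                           


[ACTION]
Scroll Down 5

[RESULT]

00000050  49 49 49 49 49 5a 4a ab  36 c4 ac d1 24 80 f8 09  |IIIIIZJ.6...$.
00000060  b3 71 56 0c a2 86 41 41  00                       |.qV...AA.     
                                                                           
                                                                           
                                                                           
                                                                           
                                                                           
                                                                           
                                                                           
                                                                           


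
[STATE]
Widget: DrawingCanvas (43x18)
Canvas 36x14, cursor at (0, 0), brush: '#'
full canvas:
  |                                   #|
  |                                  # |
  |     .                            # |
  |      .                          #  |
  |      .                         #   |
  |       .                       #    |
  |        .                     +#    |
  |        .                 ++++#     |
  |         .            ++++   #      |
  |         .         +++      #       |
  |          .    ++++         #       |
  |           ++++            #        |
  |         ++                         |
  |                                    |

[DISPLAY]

+                                  #       
                                  #        
     .                            #        
      .                          #         
      .                         #          
       .                       #           
        .                     +#           
        .                 ++++#            
         .            ++++   #             
         .         +++      #              
          .    ++++         #              
           ++++            #               
         ++                                
                                           
                                           
                                           
                                           
                                           


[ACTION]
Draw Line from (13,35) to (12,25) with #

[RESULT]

+                                  #       
                                  #        
     .                            #        
      .                          #         
      .                         #          
       .                       #           
        .                     +#           
        .                 ++++#            
         .            ++++   #             
         .         +++      #              
          .    ++++         #              
           ++++            #               
         ++              #####             
                              ######       
                                           
                                           
                                           
                                           


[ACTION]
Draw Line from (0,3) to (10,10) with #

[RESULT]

+  #                               #       
    #                             #        
    #.                            #        
     #.                          #         
      #                         #          
      #.                       #           
       #.                     +#           
        #                 ++++#            
         #            ++++   #             
         #         +++      #              
          #    ++++         #              
           ++++            #               
         ++              #####             
                              ######       
                                           
                                           
                                           
                                           


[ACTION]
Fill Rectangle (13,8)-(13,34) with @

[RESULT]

+  #                               #       
    #                             #        
    #.                            #        
     #.                          #         
      #                         #          
      #.                       #           
       #.                     +#           
        #                 ++++#            
         #            ++++   #             
         #         +++      #              
          #    ++++         #              
           ++++            #               
         ++              #####             
        @@@@@@@@@@@@@@@@@@@@@@@@@@@#       
                                           
                                           
                                           
                                           


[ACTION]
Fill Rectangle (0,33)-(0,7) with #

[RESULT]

+  #   ########################### #       
    #                             #        
    #.                            #        
     #.                          #         
      #                         #          
      #.                       #           
       #.                     +#           
        #                 ++++#            
         #            ++++   #             
         #         +++      #              
          #    ++++         #              
           ++++            #               
         ++              #####             
        @@@@@@@@@@@@@@@@@@@@@@@@@@@#       
                                           
                                           
                                           
                                           


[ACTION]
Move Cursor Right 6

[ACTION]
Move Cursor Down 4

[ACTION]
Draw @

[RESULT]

   #   ########################### #       
    #                             #        
    #.                            #        
     #.                          #         
      @                         #          
      #.                       #           
       #.                     +#           
        #                 ++++#            
         #            ++++   #             
         #         +++      #              
          #    ++++         #              
           ++++            #               
         ++              #####             
        @@@@@@@@@@@@@@@@@@@@@@@@@@@#       
                                           
                                           
                                           
                                           


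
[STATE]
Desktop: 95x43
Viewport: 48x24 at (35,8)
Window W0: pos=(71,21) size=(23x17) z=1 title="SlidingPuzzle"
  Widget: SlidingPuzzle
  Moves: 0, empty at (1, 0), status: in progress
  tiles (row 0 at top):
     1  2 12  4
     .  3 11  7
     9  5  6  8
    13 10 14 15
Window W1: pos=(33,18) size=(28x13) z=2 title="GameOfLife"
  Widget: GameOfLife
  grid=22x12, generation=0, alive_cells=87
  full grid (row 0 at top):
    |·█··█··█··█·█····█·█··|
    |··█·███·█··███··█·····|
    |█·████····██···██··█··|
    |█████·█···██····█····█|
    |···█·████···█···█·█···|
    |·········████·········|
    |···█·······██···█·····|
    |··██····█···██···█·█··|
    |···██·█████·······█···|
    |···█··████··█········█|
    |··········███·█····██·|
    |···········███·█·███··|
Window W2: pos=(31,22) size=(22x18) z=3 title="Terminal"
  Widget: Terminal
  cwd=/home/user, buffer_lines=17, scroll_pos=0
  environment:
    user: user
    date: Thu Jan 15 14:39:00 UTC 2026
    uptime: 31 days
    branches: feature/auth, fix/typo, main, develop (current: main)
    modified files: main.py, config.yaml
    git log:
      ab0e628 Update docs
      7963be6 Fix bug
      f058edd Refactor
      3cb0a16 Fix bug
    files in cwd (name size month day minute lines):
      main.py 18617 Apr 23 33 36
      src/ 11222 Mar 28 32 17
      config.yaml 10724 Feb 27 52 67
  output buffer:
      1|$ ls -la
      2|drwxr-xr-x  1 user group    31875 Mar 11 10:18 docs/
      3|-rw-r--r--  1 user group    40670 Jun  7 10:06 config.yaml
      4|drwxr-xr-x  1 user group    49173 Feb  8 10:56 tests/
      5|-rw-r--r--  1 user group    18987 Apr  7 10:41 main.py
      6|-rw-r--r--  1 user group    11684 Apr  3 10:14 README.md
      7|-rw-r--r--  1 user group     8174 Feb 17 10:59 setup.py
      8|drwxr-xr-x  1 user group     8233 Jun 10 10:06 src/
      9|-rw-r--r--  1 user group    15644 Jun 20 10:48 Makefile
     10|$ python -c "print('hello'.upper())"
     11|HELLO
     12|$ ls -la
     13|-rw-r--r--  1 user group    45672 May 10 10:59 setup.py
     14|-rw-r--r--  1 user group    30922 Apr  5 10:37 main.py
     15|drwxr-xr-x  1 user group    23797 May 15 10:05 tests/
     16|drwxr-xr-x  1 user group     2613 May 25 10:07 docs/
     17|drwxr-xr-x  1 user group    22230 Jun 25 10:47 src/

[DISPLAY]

                                                
                                                
                                                
                                                
                                                
                                                
                                                
                                                
                                                
                                                
━━━━━━━━━━━━━━━━━━━━━━━━━┓                      
GameOfLife               ┃                      
─────────────────────────┨                      
en: 0                    ┃          ┏━━━━━━━━━━━
━━━━━━━━━━━━━━━━━┓█··    ┃          ┃ SlidingPuz
rminal           ┃··█    ┃          ┠───────────
─────────────────┨···    ┃          ┃┌────┬────┬
s -la            ┃···    ┃          ┃│  1 │  2 │
xr-xr-x  1 user g┃···    ┃          ┃├────┼────┼
-r--r--  1 user g┃█··    ┃          ┃│    │  3 │
xr-xr-x  1 user g┃···    ┃          ┃├────┼────┼
-r--r--  1 user g┃··█    ┃          ┃│  9 │  5 │
-r--r--  1 user g┃━━━━━━━┛          ┃├────┼────┼
-r--r--  1 user g┃                  ┃│ 13 │ 10 │


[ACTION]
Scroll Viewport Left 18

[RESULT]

                                                
                                                
                                                
                                                
                                                
                                                
                                                
                                                
                                                
                                                
                ┏━━━━━━━━━━━━━━━━━━━━━━━━━━┓    
                ┃ GameOfLife               ┃    
                ┠──────────────────────────┨    
                ┃Gen: 0                    ┃    
              ┏━━━━━━━━━━━━━━━━━━━━┓█··    ┃    
              ┃ Terminal           ┃··█    ┃    
              ┠────────────────────┨···    ┃    
              ┃$ ls -la            ┃···    ┃    
              ┃drwxr-xr-x  1 user g┃···    ┃    
              ┃-rw-r--r--  1 user g┃█··    ┃    
              ┃drwxr-xr-x  1 user g┃···    ┃    
              ┃-rw-r--r--  1 user g┃··█    ┃    
              ┃-rw-r--r--  1 user g┃━━━━━━━┛    
              ┃-rw-r--r--  1 user g┃            


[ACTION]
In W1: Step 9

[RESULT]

                                                
                                                
                                                
                                                
                                                
                                                
                                                
                                                
                                                
                                                
                ┏━━━━━━━━━━━━━━━━━━━━━━━━━━┓    
                ┃ GameOfLife               ┃    
                ┠──────────────────────────┨    
                ┃Gen: 9                    ┃    
              ┏━━━━━━━━━━━━━━━━━━━━┓···    ┃    
              ┃ Terminal           ┃···    ┃    
              ┠────────────────────┨···    ┃    
              ┃$ ls -la            ┃···    ┃    
              ┃drwxr-xr-x  1 user g┃···    ┃    
              ┃-rw-r--r--  1 user g┃···    ┃    
              ┃drwxr-xr-x  1 user g┃···    ┃    
              ┃-rw-r--r--  1 user g┃█··    ┃    
              ┃-rw-r--r--  1 user g┃━━━━━━━┛    
              ┃-rw-r--r--  1 user g┃            


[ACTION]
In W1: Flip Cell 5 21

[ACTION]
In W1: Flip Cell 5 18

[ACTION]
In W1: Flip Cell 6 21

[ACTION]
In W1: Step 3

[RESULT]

                                                
                                                
                                                
                                                
                                                
                                                
                                                
                                                
                                                
                                                
                ┏━━━━━━━━━━━━━━━━━━━━━━━━━━┓    
                ┃ GameOfLife               ┃    
                ┠──────────────────────────┨    
                ┃Gen: 12                   ┃    
              ┏━━━━━━━━━━━━━━━━━━━━┓···    ┃    
              ┃ Terminal           ┃···    ┃    
              ┠────────────────────┨···    ┃    
              ┃$ ls -la            ┃···    ┃    
              ┃drwxr-xr-x  1 user g┃···    ┃    
              ┃-rw-r--r--  1 user g┃···    ┃    
              ┃drwxr-xr-x  1 user g┃···    ┃    
              ┃-rw-r--r--  1 user g┃···    ┃    
              ┃-rw-r--r--  1 user g┃━━━━━━━┛    
              ┃-rw-r--r--  1 user g┃            


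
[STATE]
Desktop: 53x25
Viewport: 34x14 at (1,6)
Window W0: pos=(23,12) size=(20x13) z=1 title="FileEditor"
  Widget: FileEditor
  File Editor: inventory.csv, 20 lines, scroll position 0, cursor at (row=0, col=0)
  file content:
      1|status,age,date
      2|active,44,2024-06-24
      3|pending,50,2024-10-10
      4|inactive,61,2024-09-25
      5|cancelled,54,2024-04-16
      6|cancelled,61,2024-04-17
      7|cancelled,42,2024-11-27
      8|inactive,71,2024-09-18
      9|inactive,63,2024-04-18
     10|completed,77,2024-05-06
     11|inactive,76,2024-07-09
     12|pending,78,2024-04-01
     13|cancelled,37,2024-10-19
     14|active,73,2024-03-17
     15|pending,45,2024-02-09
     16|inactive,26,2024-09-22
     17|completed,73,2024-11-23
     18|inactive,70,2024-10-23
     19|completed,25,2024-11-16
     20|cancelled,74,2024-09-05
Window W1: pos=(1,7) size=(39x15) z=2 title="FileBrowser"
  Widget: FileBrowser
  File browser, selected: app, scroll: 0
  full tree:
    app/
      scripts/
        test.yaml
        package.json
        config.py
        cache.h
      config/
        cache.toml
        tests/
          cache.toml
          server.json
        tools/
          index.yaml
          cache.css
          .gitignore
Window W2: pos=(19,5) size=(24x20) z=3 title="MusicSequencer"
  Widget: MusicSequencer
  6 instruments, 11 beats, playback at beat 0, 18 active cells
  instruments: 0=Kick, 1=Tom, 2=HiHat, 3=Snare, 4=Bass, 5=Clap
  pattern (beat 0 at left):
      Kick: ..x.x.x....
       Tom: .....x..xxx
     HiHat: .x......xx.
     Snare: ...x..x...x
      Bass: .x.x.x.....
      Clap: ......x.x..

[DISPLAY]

                  ┃ MusicSequencer
┏━━━━━━━━━━━━━━━━━┠───────────────
┃ FileBrowser     ┃      ▼12345678
┠─────────────────┃  Kick··█·█·█··
┃> [-] app/       ┃   Tom·····█··█
┃    [+] scripts/ ┃ HiHat·█······█
┃    [+] config/  ┃ Snare···█··█··
┃                 ┃  Bass·█·█·█···
┃                 ┃  Clap······█·█
┃                 ┃               
┃                 ┃               
┃                 ┃               
┃                 ┃               
┃                 ┃               


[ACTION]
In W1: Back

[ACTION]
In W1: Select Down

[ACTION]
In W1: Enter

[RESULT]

                  ┃ MusicSequencer
┏━━━━━━━━━━━━━━━━━┠───────────────
┃ FileBrowser     ┃      ▼12345678
┠─────────────────┃  Kick··█·█·█··
┃  [-] app/       ┃   Tom·····█··█
┃  > [-] scripts/ ┃ HiHat·█······█
┃      test.yaml  ┃ Snare···█··█··
┃      package.jso┃  Bass·█·█·█···
┃      config.py  ┃  Clap······█·█
┃      cache.h    ┃               
┃    [+] config/  ┃               
┃                 ┃               
┃                 ┃               
┃                 ┃               


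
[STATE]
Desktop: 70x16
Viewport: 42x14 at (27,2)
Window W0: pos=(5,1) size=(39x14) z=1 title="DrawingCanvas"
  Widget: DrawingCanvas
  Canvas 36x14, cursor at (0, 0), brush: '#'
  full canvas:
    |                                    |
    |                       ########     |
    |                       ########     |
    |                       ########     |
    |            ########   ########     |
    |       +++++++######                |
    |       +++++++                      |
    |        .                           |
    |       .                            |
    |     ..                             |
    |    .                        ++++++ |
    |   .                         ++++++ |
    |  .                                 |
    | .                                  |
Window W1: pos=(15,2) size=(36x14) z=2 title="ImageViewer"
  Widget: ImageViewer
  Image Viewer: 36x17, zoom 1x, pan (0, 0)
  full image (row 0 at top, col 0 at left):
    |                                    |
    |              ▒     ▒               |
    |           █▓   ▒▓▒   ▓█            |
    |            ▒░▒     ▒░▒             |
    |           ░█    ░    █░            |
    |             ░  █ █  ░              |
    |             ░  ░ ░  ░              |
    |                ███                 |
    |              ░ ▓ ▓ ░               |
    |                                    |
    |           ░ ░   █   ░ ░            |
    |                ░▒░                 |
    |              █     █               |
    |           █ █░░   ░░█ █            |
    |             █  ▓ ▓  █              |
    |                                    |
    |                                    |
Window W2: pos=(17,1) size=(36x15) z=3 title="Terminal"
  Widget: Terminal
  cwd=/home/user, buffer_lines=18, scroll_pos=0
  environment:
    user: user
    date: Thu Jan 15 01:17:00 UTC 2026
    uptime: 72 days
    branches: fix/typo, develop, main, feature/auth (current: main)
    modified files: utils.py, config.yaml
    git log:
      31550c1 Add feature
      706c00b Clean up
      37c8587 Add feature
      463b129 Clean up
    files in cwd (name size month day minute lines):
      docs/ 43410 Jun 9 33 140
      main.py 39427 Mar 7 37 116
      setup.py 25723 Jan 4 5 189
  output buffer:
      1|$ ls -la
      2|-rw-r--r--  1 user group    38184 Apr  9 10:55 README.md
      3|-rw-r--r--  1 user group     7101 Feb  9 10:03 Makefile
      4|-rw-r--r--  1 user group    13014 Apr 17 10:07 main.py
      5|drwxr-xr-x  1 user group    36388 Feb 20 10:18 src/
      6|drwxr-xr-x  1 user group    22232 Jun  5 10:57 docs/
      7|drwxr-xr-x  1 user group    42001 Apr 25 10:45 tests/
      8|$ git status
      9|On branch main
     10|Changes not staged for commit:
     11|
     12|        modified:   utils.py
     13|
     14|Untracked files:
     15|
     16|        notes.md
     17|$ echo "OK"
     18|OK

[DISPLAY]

                         ┃                
─────────────────────────┨                
                         ┃                
-  1 user group    38184 ┃                
-  1 user group     7101 ┃                
-  1 user group    13014 ┃                
x  1 user group    36388 ┃                
x  1 user group    22232 ┃                
x  1 user group    42001 ┃                
tus                      ┃                
 main                    ┃                
ot staged for commit:    ┃                
                         ┃                
━━━━━━━━━━━━━━━━━━━━━━━━━┛                


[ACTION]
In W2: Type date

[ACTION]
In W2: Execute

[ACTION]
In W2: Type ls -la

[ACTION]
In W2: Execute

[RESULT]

                         ┃                
─────────────────────────┨                
                         ┃                
otes.md                  ┃                
K"                       ┃                
                         ┃                
                         ┃                
5 01:17:00 UTC 2026      ┃                
                         ┃                
x  1 user group    43410 ┃                
-  1 user group    39427 ┃                
-  1 user group    25723 ┃                
                         ┃                
━━━━━━━━━━━━━━━━━━━━━━━━━┛                


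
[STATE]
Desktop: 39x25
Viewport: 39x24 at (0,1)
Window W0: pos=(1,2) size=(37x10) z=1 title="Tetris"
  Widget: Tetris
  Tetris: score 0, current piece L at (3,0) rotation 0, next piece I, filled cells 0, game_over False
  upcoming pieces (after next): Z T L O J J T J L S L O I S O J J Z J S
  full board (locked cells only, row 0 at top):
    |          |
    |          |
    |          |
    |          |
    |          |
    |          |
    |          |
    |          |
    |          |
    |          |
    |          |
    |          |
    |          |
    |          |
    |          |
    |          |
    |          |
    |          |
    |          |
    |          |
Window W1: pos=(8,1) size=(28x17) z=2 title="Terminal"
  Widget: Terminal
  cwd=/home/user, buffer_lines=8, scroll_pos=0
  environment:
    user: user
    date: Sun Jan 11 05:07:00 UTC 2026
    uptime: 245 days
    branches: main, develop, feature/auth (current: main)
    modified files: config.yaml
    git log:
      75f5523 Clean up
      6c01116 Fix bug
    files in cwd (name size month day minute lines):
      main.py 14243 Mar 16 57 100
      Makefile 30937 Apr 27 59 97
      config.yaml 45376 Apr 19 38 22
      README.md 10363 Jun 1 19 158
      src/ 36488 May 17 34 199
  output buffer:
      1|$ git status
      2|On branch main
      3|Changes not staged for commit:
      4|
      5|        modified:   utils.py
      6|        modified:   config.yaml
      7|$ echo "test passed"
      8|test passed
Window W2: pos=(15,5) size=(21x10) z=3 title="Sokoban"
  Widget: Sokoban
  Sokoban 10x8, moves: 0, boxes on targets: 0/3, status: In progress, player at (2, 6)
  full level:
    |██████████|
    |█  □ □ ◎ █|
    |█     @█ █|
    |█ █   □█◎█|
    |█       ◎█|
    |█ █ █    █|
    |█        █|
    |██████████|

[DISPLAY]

        ┏━━━━━━━━━━━━━━━━━━━━━━━━━━┓   
 ┏━━━━━━┃ Terminal                 ┃━┓ 
 ┃ Tetri┠──────────────────────────┨ ┃ 
 ┠──────┃$ git status              ┃─┨ 
 ┃      ┃On bra┏━━━━━━━━━━━━━━━━━━━┓ ┃ 
 ┃      ┃Change┃ Sokoban           ┃ ┃ 
 ┃      ┃      ┠───────────────────┨ ┃ 
 ┃      ┃      ┃██████████         ┃ ┃ 
 ┃      ┃      ┃█  □ □ ◎ █         ┃ ┃ 
 ┃      ┃$ echo┃█     @█ █         ┃ ┃ 
 ┗━━━━━━┃test p┃█ █   □█◎█         ┃━┛ 
        ┃$ █   ┃█       ◎█         ┃   
        ┃      ┃█ █ █    █         ┃   
        ┃      ┗━━━━━━━━━━━━━━━━━━━┛   
        ┃                          ┃   
        ┃                          ┃   
        ┗━━━━━━━━━━━━━━━━━━━━━━━━━━┛   
                                       
                                       
                                       
                                       
                                       
                                       
                                       


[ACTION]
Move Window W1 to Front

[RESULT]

        ┏━━━━━━━━━━━━━━━━━━━━━━━━━━┓   
 ┏━━━━━━┃ Terminal                 ┃━┓ 
 ┃ Tetri┠──────────────────────────┨ ┃ 
 ┠──────┃$ git status              ┃─┨ 
 ┃      ┃On branch main            ┃ ┃ 
 ┃      ┃Changes not staged for com┃ ┃ 
 ┃      ┃                          ┃ ┃ 
 ┃      ┃        modified:   utils.┃ ┃ 
 ┃      ┃        modified:   config┃ ┃ 
 ┃      ┃$ echo "test passed"      ┃ ┃ 
 ┗━━━━━━┃test passed               ┃━┛ 
        ┃$ █                       ┃   
        ┃                          ┃   
        ┃                          ┃   
        ┃                          ┃   
        ┃                          ┃   
        ┗━━━━━━━━━━━━━━━━━━━━━━━━━━┛   
                                       
                                       
                                       
                                       
                                       
                                       
                                       


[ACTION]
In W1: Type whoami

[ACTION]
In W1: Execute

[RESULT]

        ┏━━━━━━━━━━━━━━━━━━━━━━━━━━┓   
 ┏━━━━━━┃ Terminal                 ┃━┓ 
 ┃ Tetri┠──────────────────────────┨ ┃ 
 ┠──────┃$ git status              ┃─┨ 
 ┃      ┃On branch main            ┃ ┃ 
 ┃      ┃Changes not staged for com┃ ┃ 
 ┃      ┃                          ┃ ┃ 
 ┃      ┃        modified:   utils.┃ ┃ 
 ┃      ┃        modified:   config┃ ┃ 
 ┃      ┃$ echo "test passed"      ┃ ┃ 
 ┗━━━━━━┃test passed               ┃━┛ 
        ┃$ whoami                  ┃   
        ┃user                      ┃   
        ┃$ █                       ┃   
        ┃                          ┃   
        ┃                          ┃   
        ┗━━━━━━━━━━━━━━━━━━━━━━━━━━┛   
                                       
                                       
                                       
                                       
                                       
                                       
                                       
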